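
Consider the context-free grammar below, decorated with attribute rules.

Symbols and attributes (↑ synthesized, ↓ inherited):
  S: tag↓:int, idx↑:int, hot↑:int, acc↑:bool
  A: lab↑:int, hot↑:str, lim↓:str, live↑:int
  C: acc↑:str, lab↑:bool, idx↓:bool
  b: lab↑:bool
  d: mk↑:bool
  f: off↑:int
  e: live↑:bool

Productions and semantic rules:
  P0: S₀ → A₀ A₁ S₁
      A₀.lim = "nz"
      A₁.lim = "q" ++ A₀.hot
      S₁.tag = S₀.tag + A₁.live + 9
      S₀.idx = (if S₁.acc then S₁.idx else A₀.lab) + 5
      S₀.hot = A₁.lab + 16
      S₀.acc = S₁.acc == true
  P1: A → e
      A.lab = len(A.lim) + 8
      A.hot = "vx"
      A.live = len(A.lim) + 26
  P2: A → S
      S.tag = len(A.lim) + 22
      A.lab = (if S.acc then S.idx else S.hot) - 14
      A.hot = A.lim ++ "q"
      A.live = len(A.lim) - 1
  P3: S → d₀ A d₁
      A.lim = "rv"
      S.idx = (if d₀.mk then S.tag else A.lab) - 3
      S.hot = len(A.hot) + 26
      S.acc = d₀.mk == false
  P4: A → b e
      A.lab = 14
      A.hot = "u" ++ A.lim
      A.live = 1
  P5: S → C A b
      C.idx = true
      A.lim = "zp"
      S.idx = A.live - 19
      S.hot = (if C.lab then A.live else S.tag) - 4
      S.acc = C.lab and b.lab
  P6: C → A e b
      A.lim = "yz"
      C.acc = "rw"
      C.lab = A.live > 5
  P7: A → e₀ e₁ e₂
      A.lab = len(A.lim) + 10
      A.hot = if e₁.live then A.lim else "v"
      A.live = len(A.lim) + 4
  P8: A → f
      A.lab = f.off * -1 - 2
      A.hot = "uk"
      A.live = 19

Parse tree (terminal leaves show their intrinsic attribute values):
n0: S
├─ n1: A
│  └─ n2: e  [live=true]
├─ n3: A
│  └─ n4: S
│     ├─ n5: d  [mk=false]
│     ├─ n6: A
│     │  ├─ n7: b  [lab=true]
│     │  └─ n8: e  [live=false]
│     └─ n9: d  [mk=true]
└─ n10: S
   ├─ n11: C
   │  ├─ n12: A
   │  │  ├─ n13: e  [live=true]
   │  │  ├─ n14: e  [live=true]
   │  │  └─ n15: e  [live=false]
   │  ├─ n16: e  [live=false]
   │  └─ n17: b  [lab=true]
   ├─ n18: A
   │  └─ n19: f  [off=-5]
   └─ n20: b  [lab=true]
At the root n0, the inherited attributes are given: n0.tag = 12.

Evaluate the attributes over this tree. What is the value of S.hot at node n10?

15

1. n0.tag = 12  [given at root]
2. n1.lim = "nz"  ["nz"]
3. n2.live = true  [terminal]
4. n1.lab = 10  [len(A.lim) + 8]
5. n1.hot = "vx"  ["vx"]
6. n1.live = 28  [len(A.lim) + 26]
7. n3.lim = "qvx"  ["q" ++ A₀.hot]
8. n4.tag = 25  [len(A.lim) + 22]
9. n5.mk = false  [terminal]
10. n6.lim = "rv"  ["rv"]
11. n7.lab = true  [terminal]
12. n8.live = false  [terminal]
13. n6.lab = 14  [14]
14. n6.hot = "urv"  ["u" ++ A.lim]
15. n6.live = 1  [1]
16. n9.mk = true  [terminal]
17. n4.idx = 11  [(if d₀.mk then S.tag else A.lab) - 3]
18. n4.hot = 29  [len(A.hot) + 26]
19. n4.acc = true  [d₀.mk == false]
20. n3.lab = -3  [(if S.acc then S.idx else S.hot) - 14]
21. n3.hot = "qvxq"  [A.lim ++ "q"]
22. n3.live = 2  [len(A.lim) - 1]
23. n10.tag = 23  [S₀.tag + A₁.live + 9]
24. n11.idx = true  [true]
25. n12.lim = "yz"  ["yz"]
26. n13.live = true  [terminal]
27. n14.live = true  [terminal]
28. n15.live = false  [terminal]
29. n12.lab = 12  [len(A.lim) + 10]
30. n12.hot = "yz"  [if e₁.live then A.lim else "v"]
31. n12.live = 6  [len(A.lim) + 4]
32. n16.live = false  [terminal]
33. n17.lab = true  [terminal]
34. n11.acc = "rw"  ["rw"]
35. n11.lab = true  [A.live > 5]
36. n18.lim = "zp"  ["zp"]
37. n19.off = -5  [terminal]
38. n18.lab = 3  [f.off * -1 - 2]
39. n18.hot = "uk"  ["uk"]
40. n18.live = 19  [19]
41. n20.lab = true  [terminal]
42. n10.idx = 0  [A.live - 19]
43. n10.hot = 15  [(if C.lab then A.live else S.tag) - 4]
44. n10.acc = true  [C.lab and b.lab]
45. n0.idx = 5  [(if S₁.acc then S₁.idx else A₀.lab) + 5]
46. n0.hot = 13  [A₁.lab + 16]
47. n0.acc = true  [S₁.acc == true]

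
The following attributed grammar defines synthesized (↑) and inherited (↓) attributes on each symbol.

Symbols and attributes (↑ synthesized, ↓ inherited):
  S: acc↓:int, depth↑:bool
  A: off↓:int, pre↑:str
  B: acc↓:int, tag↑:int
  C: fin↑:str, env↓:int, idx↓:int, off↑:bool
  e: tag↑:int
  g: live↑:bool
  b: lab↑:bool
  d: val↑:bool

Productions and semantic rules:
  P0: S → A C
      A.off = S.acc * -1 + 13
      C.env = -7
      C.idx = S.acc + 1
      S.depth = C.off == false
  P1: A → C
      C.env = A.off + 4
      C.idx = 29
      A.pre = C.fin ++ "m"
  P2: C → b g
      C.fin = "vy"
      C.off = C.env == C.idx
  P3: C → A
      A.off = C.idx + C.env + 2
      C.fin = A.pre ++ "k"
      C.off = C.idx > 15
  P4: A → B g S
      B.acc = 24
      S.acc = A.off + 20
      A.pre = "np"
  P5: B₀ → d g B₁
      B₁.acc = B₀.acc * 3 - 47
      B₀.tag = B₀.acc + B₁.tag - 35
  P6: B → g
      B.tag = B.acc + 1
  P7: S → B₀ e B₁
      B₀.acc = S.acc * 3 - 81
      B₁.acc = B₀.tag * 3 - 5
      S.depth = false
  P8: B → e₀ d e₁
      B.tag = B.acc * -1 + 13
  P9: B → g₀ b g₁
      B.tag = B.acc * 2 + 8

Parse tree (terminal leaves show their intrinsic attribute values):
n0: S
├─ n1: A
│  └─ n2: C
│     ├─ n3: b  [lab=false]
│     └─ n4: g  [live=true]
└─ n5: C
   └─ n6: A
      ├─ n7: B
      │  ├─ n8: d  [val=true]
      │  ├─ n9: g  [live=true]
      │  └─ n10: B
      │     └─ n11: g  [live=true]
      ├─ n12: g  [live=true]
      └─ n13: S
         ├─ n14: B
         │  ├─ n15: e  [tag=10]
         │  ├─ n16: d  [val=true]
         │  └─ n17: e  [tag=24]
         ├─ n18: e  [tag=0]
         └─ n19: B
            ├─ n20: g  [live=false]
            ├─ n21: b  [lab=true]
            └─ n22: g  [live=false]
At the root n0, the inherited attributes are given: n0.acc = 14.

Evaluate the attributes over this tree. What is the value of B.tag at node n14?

4

1. n0.acc = 14  [given at root]
2. n1.off = -1  [S.acc * -1 + 13]
3. n2.env = 3  [A.off + 4]
4. n2.idx = 29  [29]
5. n3.lab = false  [terminal]
6. n4.live = true  [terminal]
7. n2.fin = "vy"  ["vy"]
8. n2.off = false  [C.env == C.idx]
9. n1.pre = "vym"  [C.fin ++ "m"]
10. n5.env = -7  [-7]
11. n5.idx = 15  [S.acc + 1]
12. n6.off = 10  [C.idx + C.env + 2]
13. n7.acc = 24  [24]
14. n8.val = true  [terminal]
15. n9.live = true  [terminal]
16. n10.acc = 25  [B₀.acc * 3 - 47]
17. n11.live = true  [terminal]
18. n10.tag = 26  [B.acc + 1]
19. n7.tag = 15  [B₀.acc + B₁.tag - 35]
20. n12.live = true  [terminal]
21. n13.acc = 30  [A.off + 20]
22. n14.acc = 9  [S.acc * 3 - 81]
23. n15.tag = 10  [terminal]
24. n16.val = true  [terminal]
25. n17.tag = 24  [terminal]
26. n14.tag = 4  [B.acc * -1 + 13]
27. n18.tag = 0  [terminal]
28. n19.acc = 7  [B₀.tag * 3 - 5]
29. n20.live = false  [terminal]
30. n21.lab = true  [terminal]
31. n22.live = false  [terminal]
32. n19.tag = 22  [B.acc * 2 + 8]
33. n13.depth = false  [false]
34. n6.pre = "np"  ["np"]
35. n5.fin = "npk"  [A.pre ++ "k"]
36. n5.off = false  [C.idx > 15]
37. n0.depth = true  [C.off == false]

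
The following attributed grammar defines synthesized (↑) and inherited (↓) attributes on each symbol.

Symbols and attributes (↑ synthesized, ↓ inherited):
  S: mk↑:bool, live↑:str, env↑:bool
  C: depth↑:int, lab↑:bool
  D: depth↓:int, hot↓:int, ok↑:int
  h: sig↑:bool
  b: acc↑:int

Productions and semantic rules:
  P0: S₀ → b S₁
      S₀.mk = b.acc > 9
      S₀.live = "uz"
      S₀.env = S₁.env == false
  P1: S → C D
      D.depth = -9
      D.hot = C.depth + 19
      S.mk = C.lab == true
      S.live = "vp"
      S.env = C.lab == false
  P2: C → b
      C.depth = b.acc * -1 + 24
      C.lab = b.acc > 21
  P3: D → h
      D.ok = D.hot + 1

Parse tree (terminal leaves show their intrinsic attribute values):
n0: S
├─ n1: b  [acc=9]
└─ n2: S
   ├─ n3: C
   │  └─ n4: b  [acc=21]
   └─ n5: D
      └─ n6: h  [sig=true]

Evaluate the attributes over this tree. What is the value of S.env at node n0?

1. n1.acc = 9  [terminal]
2. n4.acc = 21  [terminal]
3. n3.depth = 3  [b.acc * -1 + 24]
4. n3.lab = false  [b.acc > 21]
5. n5.depth = -9  [-9]
6. n5.hot = 22  [C.depth + 19]
7. n6.sig = true  [terminal]
8. n5.ok = 23  [D.hot + 1]
9. n2.mk = false  [C.lab == true]
10. n2.live = "vp"  ["vp"]
11. n2.env = true  [C.lab == false]
12. n0.mk = false  [b.acc > 9]
13. n0.live = "uz"  ["uz"]
14. n0.env = false  [S₁.env == false]

false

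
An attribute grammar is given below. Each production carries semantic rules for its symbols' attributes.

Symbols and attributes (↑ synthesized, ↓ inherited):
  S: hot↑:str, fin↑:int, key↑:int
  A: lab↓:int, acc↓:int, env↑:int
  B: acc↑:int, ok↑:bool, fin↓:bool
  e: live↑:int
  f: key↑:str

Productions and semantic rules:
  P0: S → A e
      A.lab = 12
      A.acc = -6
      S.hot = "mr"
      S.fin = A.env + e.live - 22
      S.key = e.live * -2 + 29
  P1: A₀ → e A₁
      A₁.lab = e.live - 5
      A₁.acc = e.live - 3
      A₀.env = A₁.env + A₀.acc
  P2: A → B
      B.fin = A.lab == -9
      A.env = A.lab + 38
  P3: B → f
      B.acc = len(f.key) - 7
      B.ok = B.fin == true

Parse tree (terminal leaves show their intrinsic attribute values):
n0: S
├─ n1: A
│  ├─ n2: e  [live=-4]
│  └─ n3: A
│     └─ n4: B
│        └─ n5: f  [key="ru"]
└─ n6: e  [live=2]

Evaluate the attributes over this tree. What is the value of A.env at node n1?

23

1. n1.lab = 12  [12]
2. n1.acc = -6  [-6]
3. n2.live = -4  [terminal]
4. n3.lab = -9  [e.live - 5]
5. n3.acc = -7  [e.live - 3]
6. n4.fin = true  [A.lab == -9]
7. n5.key = "ru"  [terminal]
8. n4.acc = -5  [len(f.key) - 7]
9. n4.ok = true  [B.fin == true]
10. n3.env = 29  [A.lab + 38]
11. n1.env = 23  [A₁.env + A₀.acc]
12. n6.live = 2  [terminal]
13. n0.hot = "mr"  ["mr"]
14. n0.fin = 3  [A.env + e.live - 22]
15. n0.key = 25  [e.live * -2 + 29]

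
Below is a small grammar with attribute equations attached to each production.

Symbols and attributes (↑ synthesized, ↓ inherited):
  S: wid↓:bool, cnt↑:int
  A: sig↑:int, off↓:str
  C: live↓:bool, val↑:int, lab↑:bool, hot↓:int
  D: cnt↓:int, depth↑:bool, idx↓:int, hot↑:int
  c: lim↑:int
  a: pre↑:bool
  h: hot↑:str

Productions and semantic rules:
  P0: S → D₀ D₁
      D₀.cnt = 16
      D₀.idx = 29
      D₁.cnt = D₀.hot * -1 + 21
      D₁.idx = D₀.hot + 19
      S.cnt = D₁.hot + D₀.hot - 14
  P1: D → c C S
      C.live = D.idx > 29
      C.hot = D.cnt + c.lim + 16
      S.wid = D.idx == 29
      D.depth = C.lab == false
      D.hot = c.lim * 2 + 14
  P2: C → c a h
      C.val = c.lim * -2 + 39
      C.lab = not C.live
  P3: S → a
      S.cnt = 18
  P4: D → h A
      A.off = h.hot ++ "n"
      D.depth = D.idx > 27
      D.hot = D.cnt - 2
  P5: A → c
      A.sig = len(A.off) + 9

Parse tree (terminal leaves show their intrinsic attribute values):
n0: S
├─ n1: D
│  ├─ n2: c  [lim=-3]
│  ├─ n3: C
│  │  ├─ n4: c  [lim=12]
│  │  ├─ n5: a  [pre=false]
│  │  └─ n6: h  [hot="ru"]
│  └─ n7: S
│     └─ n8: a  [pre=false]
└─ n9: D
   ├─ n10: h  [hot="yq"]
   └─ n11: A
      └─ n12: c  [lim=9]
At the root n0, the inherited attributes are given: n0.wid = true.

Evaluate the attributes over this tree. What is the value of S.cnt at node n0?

5

1. n0.wid = true  [given at root]
2. n1.cnt = 16  [16]
3. n1.idx = 29  [29]
4. n2.lim = -3  [terminal]
5. n3.live = false  [D.idx > 29]
6. n3.hot = 29  [D.cnt + c.lim + 16]
7. n4.lim = 12  [terminal]
8. n5.pre = false  [terminal]
9. n6.hot = "ru"  [terminal]
10. n3.val = 15  [c.lim * -2 + 39]
11. n3.lab = true  [not C.live]
12. n7.wid = true  [D.idx == 29]
13. n8.pre = false  [terminal]
14. n7.cnt = 18  [18]
15. n1.depth = false  [C.lab == false]
16. n1.hot = 8  [c.lim * 2 + 14]
17. n9.cnt = 13  [D₀.hot * -1 + 21]
18. n9.idx = 27  [D₀.hot + 19]
19. n10.hot = "yq"  [terminal]
20. n11.off = "yqn"  [h.hot ++ "n"]
21. n12.lim = 9  [terminal]
22. n11.sig = 12  [len(A.off) + 9]
23. n9.depth = false  [D.idx > 27]
24. n9.hot = 11  [D.cnt - 2]
25. n0.cnt = 5  [D₁.hot + D₀.hot - 14]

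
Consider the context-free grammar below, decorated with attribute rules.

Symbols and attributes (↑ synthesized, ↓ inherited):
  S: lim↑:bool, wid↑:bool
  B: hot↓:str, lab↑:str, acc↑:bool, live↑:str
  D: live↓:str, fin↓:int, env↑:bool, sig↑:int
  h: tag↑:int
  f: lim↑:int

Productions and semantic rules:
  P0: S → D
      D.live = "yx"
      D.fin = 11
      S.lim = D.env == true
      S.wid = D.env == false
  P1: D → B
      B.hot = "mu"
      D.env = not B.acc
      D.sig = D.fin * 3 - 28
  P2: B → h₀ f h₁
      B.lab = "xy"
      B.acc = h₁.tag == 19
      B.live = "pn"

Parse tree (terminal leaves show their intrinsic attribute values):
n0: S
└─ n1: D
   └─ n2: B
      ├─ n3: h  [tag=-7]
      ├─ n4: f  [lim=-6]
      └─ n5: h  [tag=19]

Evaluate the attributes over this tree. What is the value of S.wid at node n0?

1. n1.live = "yx"  ["yx"]
2. n1.fin = 11  [11]
3. n2.hot = "mu"  ["mu"]
4. n3.tag = -7  [terminal]
5. n4.lim = -6  [terminal]
6. n5.tag = 19  [terminal]
7. n2.lab = "xy"  ["xy"]
8. n2.acc = true  [h₁.tag == 19]
9. n2.live = "pn"  ["pn"]
10. n1.env = false  [not B.acc]
11. n1.sig = 5  [D.fin * 3 - 28]
12. n0.lim = false  [D.env == true]
13. n0.wid = true  [D.env == false]

true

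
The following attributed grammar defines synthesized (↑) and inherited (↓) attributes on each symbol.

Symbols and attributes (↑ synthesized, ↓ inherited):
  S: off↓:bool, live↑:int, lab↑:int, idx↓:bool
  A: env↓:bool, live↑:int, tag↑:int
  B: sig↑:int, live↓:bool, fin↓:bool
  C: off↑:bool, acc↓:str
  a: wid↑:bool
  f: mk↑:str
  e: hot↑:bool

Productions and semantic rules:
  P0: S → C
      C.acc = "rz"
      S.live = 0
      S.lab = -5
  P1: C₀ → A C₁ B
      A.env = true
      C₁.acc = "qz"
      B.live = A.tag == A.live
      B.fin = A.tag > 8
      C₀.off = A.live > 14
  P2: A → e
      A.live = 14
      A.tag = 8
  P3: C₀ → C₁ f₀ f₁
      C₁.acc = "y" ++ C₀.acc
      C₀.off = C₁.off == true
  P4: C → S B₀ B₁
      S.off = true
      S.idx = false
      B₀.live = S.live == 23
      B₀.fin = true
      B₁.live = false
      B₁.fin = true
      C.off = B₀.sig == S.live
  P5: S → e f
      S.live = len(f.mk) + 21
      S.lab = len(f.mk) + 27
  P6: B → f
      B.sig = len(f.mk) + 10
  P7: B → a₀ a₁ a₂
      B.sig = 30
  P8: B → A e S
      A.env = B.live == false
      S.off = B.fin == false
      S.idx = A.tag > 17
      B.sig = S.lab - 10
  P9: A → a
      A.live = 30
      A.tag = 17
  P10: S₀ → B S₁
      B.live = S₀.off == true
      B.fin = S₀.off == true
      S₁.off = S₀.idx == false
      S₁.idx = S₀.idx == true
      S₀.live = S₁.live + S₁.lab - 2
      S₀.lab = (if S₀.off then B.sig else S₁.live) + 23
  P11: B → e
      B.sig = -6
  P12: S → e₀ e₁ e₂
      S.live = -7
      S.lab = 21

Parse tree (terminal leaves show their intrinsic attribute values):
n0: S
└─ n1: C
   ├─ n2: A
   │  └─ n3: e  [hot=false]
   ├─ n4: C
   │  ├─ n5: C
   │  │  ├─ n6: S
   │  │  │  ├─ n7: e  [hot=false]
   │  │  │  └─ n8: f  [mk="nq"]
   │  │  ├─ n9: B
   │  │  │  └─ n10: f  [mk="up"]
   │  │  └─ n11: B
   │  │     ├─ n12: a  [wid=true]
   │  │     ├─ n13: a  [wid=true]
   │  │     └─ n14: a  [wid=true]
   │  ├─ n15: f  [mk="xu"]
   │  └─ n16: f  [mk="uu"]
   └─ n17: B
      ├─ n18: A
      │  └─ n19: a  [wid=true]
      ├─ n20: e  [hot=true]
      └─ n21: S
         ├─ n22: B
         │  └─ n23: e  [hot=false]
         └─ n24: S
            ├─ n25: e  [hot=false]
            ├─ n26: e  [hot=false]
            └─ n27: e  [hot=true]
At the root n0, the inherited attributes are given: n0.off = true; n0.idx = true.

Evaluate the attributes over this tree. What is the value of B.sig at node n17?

7

1. n0.off = true  [given at root]
2. n0.idx = true  [given at root]
3. n1.acc = "rz"  ["rz"]
4. n2.env = true  [true]
5. n3.hot = false  [terminal]
6. n2.live = 14  [14]
7. n2.tag = 8  [8]
8. n4.acc = "qz"  ["qz"]
9. n5.acc = "yqz"  ["y" ++ C₀.acc]
10. n6.off = true  [true]
11. n6.idx = false  [false]
12. n7.hot = false  [terminal]
13. n8.mk = "nq"  [terminal]
14. n6.live = 23  [len(f.mk) + 21]
15. n6.lab = 29  [len(f.mk) + 27]
16. n9.live = true  [S.live == 23]
17. n9.fin = true  [true]
18. n10.mk = "up"  [terminal]
19. n9.sig = 12  [len(f.mk) + 10]
20. n11.live = false  [false]
21. n11.fin = true  [true]
22. n12.wid = true  [terminal]
23. n13.wid = true  [terminal]
24. n14.wid = true  [terminal]
25. n11.sig = 30  [30]
26. n5.off = false  [B₀.sig == S.live]
27. n15.mk = "xu"  [terminal]
28. n16.mk = "uu"  [terminal]
29. n4.off = false  [C₁.off == true]
30. n17.live = false  [A.tag == A.live]
31. n17.fin = false  [A.tag > 8]
32. n18.env = true  [B.live == false]
33. n19.wid = true  [terminal]
34. n18.live = 30  [30]
35. n18.tag = 17  [17]
36. n20.hot = true  [terminal]
37. n21.off = true  [B.fin == false]
38. n21.idx = false  [A.tag > 17]
39. n22.live = true  [S₀.off == true]
40. n22.fin = true  [S₀.off == true]
41. n23.hot = false  [terminal]
42. n22.sig = -6  [-6]
43. n24.off = true  [S₀.idx == false]
44. n24.idx = false  [S₀.idx == true]
45. n25.hot = false  [terminal]
46. n26.hot = false  [terminal]
47. n27.hot = true  [terminal]
48. n24.live = -7  [-7]
49. n24.lab = 21  [21]
50. n21.live = 12  [S₁.live + S₁.lab - 2]
51. n21.lab = 17  [(if S₀.off then B.sig else S₁.live) + 23]
52. n17.sig = 7  [S.lab - 10]
53. n1.off = false  [A.live > 14]
54. n0.live = 0  [0]
55. n0.lab = -5  [-5]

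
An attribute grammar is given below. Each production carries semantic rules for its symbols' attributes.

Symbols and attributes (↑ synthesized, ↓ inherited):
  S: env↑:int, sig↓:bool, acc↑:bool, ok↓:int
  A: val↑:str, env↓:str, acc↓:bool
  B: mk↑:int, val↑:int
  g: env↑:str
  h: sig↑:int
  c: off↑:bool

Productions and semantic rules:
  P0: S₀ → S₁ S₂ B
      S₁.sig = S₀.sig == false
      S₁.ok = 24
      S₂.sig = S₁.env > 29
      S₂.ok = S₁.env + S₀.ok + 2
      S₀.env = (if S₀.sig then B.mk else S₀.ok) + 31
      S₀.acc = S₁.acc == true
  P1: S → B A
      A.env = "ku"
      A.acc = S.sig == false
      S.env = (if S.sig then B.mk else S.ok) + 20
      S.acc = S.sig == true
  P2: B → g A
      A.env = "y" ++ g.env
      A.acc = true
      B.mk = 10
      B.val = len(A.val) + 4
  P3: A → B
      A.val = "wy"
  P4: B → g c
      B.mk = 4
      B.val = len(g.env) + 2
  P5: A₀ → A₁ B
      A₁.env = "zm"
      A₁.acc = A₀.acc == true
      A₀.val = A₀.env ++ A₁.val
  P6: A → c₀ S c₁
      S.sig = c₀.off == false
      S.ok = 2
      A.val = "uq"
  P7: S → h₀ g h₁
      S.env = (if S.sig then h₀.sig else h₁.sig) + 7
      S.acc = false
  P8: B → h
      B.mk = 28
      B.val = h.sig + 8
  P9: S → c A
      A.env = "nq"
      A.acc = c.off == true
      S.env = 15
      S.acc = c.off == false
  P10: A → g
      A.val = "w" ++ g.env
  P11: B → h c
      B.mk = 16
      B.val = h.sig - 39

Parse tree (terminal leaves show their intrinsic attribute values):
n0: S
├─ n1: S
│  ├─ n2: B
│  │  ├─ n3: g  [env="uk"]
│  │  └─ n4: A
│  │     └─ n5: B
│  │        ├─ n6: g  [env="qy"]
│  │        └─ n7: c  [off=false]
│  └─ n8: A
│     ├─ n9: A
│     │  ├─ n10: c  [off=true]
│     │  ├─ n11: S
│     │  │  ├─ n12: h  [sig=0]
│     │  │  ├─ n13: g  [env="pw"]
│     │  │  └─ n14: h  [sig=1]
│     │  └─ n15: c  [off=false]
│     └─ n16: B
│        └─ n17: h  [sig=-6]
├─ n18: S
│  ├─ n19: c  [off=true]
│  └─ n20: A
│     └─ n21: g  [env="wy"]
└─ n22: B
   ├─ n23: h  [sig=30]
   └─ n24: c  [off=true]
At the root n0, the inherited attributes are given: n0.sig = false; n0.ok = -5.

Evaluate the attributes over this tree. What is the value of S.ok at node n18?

1. n0.sig = false  [given at root]
2. n0.ok = -5  [given at root]
3. n1.sig = true  [S₀.sig == false]
4. n1.ok = 24  [24]
5. n3.env = "uk"  [terminal]
6. n4.env = "yuk"  ["y" ++ g.env]
7. n4.acc = true  [true]
8. n6.env = "qy"  [terminal]
9. n7.off = false  [terminal]
10. n5.mk = 4  [4]
11. n5.val = 4  [len(g.env) + 2]
12. n4.val = "wy"  ["wy"]
13. n2.mk = 10  [10]
14. n2.val = 6  [len(A.val) + 4]
15. n8.env = "ku"  ["ku"]
16. n8.acc = false  [S.sig == false]
17. n9.env = "zm"  ["zm"]
18. n9.acc = false  [A₀.acc == true]
19. n10.off = true  [terminal]
20. n11.sig = false  [c₀.off == false]
21. n11.ok = 2  [2]
22. n12.sig = 0  [terminal]
23. n13.env = "pw"  [terminal]
24. n14.sig = 1  [terminal]
25. n11.env = 8  [(if S.sig then h₀.sig else h₁.sig) + 7]
26. n11.acc = false  [false]
27. n15.off = false  [terminal]
28. n9.val = "uq"  ["uq"]
29. n17.sig = -6  [terminal]
30. n16.mk = 28  [28]
31. n16.val = 2  [h.sig + 8]
32. n8.val = "kuuq"  [A₀.env ++ A₁.val]
33. n1.env = 30  [(if S.sig then B.mk else S.ok) + 20]
34. n1.acc = true  [S.sig == true]
35. n18.sig = true  [S₁.env > 29]
36. n18.ok = 27  [S₁.env + S₀.ok + 2]
37. n19.off = true  [terminal]
38. n20.env = "nq"  ["nq"]
39. n20.acc = true  [c.off == true]
40. n21.env = "wy"  [terminal]
41. n20.val = "wwy"  ["w" ++ g.env]
42. n18.env = 15  [15]
43. n18.acc = false  [c.off == false]
44. n23.sig = 30  [terminal]
45. n24.off = true  [terminal]
46. n22.mk = 16  [16]
47. n22.val = -9  [h.sig - 39]
48. n0.env = 26  [(if S₀.sig then B.mk else S₀.ok) + 31]
49. n0.acc = true  [S₁.acc == true]

27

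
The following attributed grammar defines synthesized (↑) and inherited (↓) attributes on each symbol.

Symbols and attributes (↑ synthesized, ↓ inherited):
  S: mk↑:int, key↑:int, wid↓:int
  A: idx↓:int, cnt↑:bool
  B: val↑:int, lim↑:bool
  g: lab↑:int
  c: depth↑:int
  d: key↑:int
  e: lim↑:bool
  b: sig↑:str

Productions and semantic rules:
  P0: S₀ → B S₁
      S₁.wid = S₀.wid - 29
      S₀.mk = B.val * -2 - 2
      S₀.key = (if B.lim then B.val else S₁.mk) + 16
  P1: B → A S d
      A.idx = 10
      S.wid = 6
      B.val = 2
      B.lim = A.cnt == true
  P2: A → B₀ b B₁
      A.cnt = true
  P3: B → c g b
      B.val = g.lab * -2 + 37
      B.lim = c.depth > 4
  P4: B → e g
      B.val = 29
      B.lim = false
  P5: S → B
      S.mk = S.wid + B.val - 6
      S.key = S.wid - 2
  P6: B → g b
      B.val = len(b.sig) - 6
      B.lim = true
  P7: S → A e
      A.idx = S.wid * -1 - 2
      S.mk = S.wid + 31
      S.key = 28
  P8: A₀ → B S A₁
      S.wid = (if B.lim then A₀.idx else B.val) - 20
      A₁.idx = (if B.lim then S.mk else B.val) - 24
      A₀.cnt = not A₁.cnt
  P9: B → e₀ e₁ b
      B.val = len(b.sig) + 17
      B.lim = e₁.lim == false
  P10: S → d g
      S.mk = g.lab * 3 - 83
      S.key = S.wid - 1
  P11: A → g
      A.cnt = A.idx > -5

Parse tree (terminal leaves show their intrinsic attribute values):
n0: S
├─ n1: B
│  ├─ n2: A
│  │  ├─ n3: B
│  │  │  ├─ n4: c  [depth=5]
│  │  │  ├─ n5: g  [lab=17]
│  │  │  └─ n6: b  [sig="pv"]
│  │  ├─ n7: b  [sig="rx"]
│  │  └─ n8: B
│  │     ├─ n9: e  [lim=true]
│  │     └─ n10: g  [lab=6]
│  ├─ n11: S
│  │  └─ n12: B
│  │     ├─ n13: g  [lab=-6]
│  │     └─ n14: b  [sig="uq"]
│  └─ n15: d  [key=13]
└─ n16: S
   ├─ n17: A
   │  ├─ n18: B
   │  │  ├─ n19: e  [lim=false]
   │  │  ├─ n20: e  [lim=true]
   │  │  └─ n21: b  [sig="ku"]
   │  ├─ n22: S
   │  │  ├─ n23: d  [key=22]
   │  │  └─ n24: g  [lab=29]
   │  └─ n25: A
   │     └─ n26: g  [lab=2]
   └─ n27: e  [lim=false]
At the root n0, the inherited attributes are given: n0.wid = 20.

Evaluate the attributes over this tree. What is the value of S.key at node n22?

1. n0.wid = 20  [given at root]
2. n2.idx = 10  [10]
3. n4.depth = 5  [terminal]
4. n5.lab = 17  [terminal]
5. n6.sig = "pv"  [terminal]
6. n3.val = 3  [g.lab * -2 + 37]
7. n3.lim = true  [c.depth > 4]
8. n7.sig = "rx"  [terminal]
9. n9.lim = true  [terminal]
10. n10.lab = 6  [terminal]
11. n8.val = 29  [29]
12. n8.lim = false  [false]
13. n2.cnt = true  [true]
14. n11.wid = 6  [6]
15. n13.lab = -6  [terminal]
16. n14.sig = "uq"  [terminal]
17. n12.val = -4  [len(b.sig) - 6]
18. n12.lim = true  [true]
19. n11.mk = -4  [S.wid + B.val - 6]
20. n11.key = 4  [S.wid - 2]
21. n15.key = 13  [terminal]
22. n1.val = 2  [2]
23. n1.lim = true  [A.cnt == true]
24. n16.wid = -9  [S₀.wid - 29]
25. n17.idx = 7  [S.wid * -1 - 2]
26. n19.lim = false  [terminal]
27. n20.lim = true  [terminal]
28. n21.sig = "ku"  [terminal]
29. n18.val = 19  [len(b.sig) + 17]
30. n18.lim = false  [e₁.lim == false]
31. n22.wid = -1  [(if B.lim then A₀.idx else B.val) - 20]
32. n23.key = 22  [terminal]
33. n24.lab = 29  [terminal]
34. n22.mk = 4  [g.lab * 3 - 83]
35. n22.key = -2  [S.wid - 1]
36. n25.idx = -5  [(if B.lim then S.mk else B.val) - 24]
37. n26.lab = 2  [terminal]
38. n25.cnt = false  [A.idx > -5]
39. n17.cnt = true  [not A₁.cnt]
40. n27.lim = false  [terminal]
41. n16.mk = 22  [S.wid + 31]
42. n16.key = 28  [28]
43. n0.mk = -6  [B.val * -2 - 2]
44. n0.key = 18  [(if B.lim then B.val else S₁.mk) + 16]

-2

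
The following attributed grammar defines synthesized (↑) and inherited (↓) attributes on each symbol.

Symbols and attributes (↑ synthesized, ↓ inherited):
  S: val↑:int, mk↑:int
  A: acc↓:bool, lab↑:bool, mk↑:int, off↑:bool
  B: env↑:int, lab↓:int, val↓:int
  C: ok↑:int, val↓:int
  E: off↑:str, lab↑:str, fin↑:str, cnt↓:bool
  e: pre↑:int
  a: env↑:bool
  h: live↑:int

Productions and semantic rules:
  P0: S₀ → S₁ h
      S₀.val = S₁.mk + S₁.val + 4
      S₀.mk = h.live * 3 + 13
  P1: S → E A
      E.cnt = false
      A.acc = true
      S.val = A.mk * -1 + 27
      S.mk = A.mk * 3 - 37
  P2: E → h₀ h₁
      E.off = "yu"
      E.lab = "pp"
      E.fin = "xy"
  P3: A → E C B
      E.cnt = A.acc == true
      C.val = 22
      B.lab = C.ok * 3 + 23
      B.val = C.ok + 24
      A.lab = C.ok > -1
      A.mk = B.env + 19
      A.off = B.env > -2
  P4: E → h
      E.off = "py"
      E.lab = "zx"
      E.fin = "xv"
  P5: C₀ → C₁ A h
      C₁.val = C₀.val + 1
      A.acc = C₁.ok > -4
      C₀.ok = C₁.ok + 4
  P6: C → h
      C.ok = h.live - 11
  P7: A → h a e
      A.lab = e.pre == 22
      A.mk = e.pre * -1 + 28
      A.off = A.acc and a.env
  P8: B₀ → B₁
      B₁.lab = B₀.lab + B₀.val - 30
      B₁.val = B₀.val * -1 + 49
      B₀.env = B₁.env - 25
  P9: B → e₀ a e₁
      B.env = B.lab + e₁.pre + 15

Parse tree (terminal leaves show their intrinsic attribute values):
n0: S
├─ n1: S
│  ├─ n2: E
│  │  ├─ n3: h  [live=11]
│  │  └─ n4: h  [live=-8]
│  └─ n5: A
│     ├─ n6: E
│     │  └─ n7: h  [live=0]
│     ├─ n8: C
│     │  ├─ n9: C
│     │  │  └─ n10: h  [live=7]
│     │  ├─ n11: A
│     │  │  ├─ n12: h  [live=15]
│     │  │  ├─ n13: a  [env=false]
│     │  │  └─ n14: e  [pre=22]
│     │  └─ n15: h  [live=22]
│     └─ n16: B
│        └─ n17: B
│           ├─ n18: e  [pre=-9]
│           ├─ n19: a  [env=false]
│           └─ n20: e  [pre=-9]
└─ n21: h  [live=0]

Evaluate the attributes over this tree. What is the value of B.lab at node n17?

1. n2.cnt = false  [false]
2. n3.live = 11  [terminal]
3. n4.live = -8  [terminal]
4. n2.off = "yu"  ["yu"]
5. n2.lab = "pp"  ["pp"]
6. n2.fin = "xy"  ["xy"]
7. n5.acc = true  [true]
8. n6.cnt = true  [A.acc == true]
9. n7.live = 0  [terminal]
10. n6.off = "py"  ["py"]
11. n6.lab = "zx"  ["zx"]
12. n6.fin = "xv"  ["xv"]
13. n8.val = 22  [22]
14. n9.val = 23  [C₀.val + 1]
15. n10.live = 7  [terminal]
16. n9.ok = -4  [h.live - 11]
17. n11.acc = false  [C₁.ok > -4]
18. n12.live = 15  [terminal]
19. n13.env = false  [terminal]
20. n14.pre = 22  [terminal]
21. n11.lab = true  [e.pre == 22]
22. n11.mk = 6  [e.pre * -1 + 28]
23. n11.off = false  [A.acc and a.env]
24. n15.live = 22  [terminal]
25. n8.ok = 0  [C₁.ok + 4]
26. n16.lab = 23  [C.ok * 3 + 23]
27. n16.val = 24  [C.ok + 24]
28. n17.lab = 17  [B₀.lab + B₀.val - 30]
29. n17.val = 25  [B₀.val * -1 + 49]
30. n18.pre = -9  [terminal]
31. n19.env = false  [terminal]
32. n20.pre = -9  [terminal]
33. n17.env = 23  [B.lab + e₁.pre + 15]
34. n16.env = -2  [B₁.env - 25]
35. n5.lab = true  [C.ok > -1]
36. n5.mk = 17  [B.env + 19]
37. n5.off = false  [B.env > -2]
38. n1.val = 10  [A.mk * -1 + 27]
39. n1.mk = 14  [A.mk * 3 - 37]
40. n21.live = 0  [terminal]
41. n0.val = 28  [S₁.mk + S₁.val + 4]
42. n0.mk = 13  [h.live * 3 + 13]

17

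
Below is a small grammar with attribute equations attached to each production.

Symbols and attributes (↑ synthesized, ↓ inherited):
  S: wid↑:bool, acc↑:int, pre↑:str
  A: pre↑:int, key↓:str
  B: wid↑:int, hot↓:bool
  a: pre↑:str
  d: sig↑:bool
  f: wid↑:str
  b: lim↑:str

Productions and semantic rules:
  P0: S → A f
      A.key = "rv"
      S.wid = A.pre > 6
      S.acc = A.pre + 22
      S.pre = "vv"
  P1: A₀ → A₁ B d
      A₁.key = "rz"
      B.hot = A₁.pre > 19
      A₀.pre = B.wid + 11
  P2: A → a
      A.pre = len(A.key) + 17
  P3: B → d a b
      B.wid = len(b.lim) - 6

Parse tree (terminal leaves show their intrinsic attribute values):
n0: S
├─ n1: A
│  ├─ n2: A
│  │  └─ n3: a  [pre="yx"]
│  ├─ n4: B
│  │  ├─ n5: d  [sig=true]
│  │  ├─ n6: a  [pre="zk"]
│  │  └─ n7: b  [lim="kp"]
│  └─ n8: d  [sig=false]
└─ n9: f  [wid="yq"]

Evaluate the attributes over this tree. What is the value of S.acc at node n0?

29

1. n1.key = "rv"  ["rv"]
2. n2.key = "rz"  ["rz"]
3. n3.pre = "yx"  [terminal]
4. n2.pre = 19  [len(A.key) + 17]
5. n4.hot = false  [A₁.pre > 19]
6. n5.sig = true  [terminal]
7. n6.pre = "zk"  [terminal]
8. n7.lim = "kp"  [terminal]
9. n4.wid = -4  [len(b.lim) - 6]
10. n8.sig = false  [terminal]
11. n1.pre = 7  [B.wid + 11]
12. n9.wid = "yq"  [terminal]
13. n0.wid = true  [A.pre > 6]
14. n0.acc = 29  [A.pre + 22]
15. n0.pre = "vv"  ["vv"]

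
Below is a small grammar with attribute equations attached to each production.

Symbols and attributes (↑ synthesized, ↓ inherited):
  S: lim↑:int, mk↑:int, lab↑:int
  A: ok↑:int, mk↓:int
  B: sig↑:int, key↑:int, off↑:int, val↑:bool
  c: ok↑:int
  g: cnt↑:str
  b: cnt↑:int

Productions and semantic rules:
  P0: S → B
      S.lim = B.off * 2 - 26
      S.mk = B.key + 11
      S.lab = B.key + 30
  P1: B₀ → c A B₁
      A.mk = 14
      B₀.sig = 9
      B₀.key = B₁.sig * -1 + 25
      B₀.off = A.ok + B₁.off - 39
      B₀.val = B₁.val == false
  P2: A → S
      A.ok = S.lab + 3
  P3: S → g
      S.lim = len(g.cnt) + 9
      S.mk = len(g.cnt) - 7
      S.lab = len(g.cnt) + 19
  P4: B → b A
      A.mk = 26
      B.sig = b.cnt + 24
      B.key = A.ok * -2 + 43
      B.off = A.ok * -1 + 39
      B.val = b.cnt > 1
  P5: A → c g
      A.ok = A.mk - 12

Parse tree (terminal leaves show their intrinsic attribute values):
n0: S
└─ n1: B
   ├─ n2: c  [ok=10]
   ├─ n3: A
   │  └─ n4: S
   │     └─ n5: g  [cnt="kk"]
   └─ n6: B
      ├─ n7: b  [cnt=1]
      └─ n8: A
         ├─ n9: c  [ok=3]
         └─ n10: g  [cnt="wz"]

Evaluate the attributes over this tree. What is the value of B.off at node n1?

10

1. n2.ok = 10  [terminal]
2. n3.mk = 14  [14]
3. n5.cnt = "kk"  [terminal]
4. n4.lim = 11  [len(g.cnt) + 9]
5. n4.mk = -5  [len(g.cnt) - 7]
6. n4.lab = 21  [len(g.cnt) + 19]
7. n3.ok = 24  [S.lab + 3]
8. n7.cnt = 1  [terminal]
9. n8.mk = 26  [26]
10. n9.ok = 3  [terminal]
11. n10.cnt = "wz"  [terminal]
12. n8.ok = 14  [A.mk - 12]
13. n6.sig = 25  [b.cnt + 24]
14. n6.key = 15  [A.ok * -2 + 43]
15. n6.off = 25  [A.ok * -1 + 39]
16. n6.val = false  [b.cnt > 1]
17. n1.sig = 9  [9]
18. n1.key = 0  [B₁.sig * -1 + 25]
19. n1.off = 10  [A.ok + B₁.off - 39]
20. n1.val = true  [B₁.val == false]
21. n0.lim = -6  [B.off * 2 - 26]
22. n0.mk = 11  [B.key + 11]
23. n0.lab = 30  [B.key + 30]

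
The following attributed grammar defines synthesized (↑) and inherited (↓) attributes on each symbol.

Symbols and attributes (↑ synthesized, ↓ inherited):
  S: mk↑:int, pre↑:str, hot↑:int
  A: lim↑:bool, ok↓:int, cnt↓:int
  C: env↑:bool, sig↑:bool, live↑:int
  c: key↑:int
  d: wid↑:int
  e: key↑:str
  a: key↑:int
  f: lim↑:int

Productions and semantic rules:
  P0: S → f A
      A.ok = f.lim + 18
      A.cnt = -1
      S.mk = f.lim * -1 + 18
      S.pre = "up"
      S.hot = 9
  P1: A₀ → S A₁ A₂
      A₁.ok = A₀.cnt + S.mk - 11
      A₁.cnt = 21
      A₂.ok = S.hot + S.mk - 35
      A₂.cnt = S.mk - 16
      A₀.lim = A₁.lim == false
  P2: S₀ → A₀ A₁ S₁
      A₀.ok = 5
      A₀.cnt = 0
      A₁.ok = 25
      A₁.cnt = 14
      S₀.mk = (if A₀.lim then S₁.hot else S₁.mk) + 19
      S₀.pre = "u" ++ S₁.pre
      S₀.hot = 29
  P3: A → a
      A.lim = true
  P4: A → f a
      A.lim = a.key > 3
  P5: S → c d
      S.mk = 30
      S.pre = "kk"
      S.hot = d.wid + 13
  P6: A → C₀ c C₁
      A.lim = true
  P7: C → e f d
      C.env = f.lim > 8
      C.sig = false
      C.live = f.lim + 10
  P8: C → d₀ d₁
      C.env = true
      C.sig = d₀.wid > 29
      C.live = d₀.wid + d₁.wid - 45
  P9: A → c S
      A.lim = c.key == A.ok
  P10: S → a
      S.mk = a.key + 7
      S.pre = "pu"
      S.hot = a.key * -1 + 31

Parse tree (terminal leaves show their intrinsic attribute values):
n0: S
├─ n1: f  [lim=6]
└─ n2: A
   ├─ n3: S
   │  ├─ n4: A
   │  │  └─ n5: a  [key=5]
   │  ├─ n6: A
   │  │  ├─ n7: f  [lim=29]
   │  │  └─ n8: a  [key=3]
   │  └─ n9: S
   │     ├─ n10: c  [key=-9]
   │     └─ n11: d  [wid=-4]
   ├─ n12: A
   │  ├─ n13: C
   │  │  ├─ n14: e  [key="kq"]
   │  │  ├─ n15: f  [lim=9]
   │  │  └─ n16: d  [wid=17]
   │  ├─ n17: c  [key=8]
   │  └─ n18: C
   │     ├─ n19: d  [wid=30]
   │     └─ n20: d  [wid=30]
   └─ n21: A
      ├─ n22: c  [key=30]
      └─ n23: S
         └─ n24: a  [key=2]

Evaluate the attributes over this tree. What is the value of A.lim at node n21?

false

1. n1.lim = 6  [terminal]
2. n2.ok = 24  [f.lim + 18]
3. n2.cnt = -1  [-1]
4. n4.ok = 5  [5]
5. n4.cnt = 0  [0]
6. n5.key = 5  [terminal]
7. n4.lim = true  [true]
8. n6.ok = 25  [25]
9. n6.cnt = 14  [14]
10. n7.lim = 29  [terminal]
11. n8.key = 3  [terminal]
12. n6.lim = false  [a.key > 3]
13. n10.key = -9  [terminal]
14. n11.wid = -4  [terminal]
15. n9.mk = 30  [30]
16. n9.pre = "kk"  ["kk"]
17. n9.hot = 9  [d.wid + 13]
18. n3.mk = 28  [(if A₀.lim then S₁.hot else S₁.mk) + 19]
19. n3.pre = "ukk"  ["u" ++ S₁.pre]
20. n3.hot = 29  [29]
21. n12.ok = 16  [A₀.cnt + S.mk - 11]
22. n12.cnt = 21  [21]
23. n14.key = "kq"  [terminal]
24. n15.lim = 9  [terminal]
25. n16.wid = 17  [terminal]
26. n13.env = true  [f.lim > 8]
27. n13.sig = false  [false]
28. n13.live = 19  [f.lim + 10]
29. n17.key = 8  [terminal]
30. n19.wid = 30  [terminal]
31. n20.wid = 30  [terminal]
32. n18.env = true  [true]
33. n18.sig = true  [d₀.wid > 29]
34. n18.live = 15  [d₀.wid + d₁.wid - 45]
35. n12.lim = true  [true]
36. n21.ok = 22  [S.hot + S.mk - 35]
37. n21.cnt = 12  [S.mk - 16]
38. n22.key = 30  [terminal]
39. n24.key = 2  [terminal]
40. n23.mk = 9  [a.key + 7]
41. n23.pre = "pu"  ["pu"]
42. n23.hot = 29  [a.key * -1 + 31]
43. n21.lim = false  [c.key == A.ok]
44. n2.lim = false  [A₁.lim == false]
45. n0.mk = 12  [f.lim * -1 + 18]
46. n0.pre = "up"  ["up"]
47. n0.hot = 9  [9]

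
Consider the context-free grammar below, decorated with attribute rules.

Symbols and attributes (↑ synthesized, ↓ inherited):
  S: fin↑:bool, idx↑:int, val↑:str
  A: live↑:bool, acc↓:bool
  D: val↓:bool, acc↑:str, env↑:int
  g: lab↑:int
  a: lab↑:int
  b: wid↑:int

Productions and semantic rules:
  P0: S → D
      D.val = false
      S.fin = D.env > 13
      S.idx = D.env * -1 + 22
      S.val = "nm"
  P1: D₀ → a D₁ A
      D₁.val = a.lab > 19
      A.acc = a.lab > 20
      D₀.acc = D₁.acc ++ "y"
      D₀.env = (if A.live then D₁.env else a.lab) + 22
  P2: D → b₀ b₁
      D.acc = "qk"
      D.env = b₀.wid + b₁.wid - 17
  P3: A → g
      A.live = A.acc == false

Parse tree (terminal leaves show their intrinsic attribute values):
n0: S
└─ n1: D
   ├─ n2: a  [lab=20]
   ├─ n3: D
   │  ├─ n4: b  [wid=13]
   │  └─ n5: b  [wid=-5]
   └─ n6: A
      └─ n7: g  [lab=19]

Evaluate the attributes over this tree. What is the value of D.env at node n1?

13

1. n1.val = false  [false]
2. n2.lab = 20  [terminal]
3. n3.val = true  [a.lab > 19]
4. n4.wid = 13  [terminal]
5. n5.wid = -5  [terminal]
6. n3.acc = "qk"  ["qk"]
7. n3.env = -9  [b₀.wid + b₁.wid - 17]
8. n6.acc = false  [a.lab > 20]
9. n7.lab = 19  [terminal]
10. n6.live = true  [A.acc == false]
11. n1.acc = "qky"  [D₁.acc ++ "y"]
12. n1.env = 13  [(if A.live then D₁.env else a.lab) + 22]
13. n0.fin = false  [D.env > 13]
14. n0.idx = 9  [D.env * -1 + 22]
15. n0.val = "nm"  ["nm"]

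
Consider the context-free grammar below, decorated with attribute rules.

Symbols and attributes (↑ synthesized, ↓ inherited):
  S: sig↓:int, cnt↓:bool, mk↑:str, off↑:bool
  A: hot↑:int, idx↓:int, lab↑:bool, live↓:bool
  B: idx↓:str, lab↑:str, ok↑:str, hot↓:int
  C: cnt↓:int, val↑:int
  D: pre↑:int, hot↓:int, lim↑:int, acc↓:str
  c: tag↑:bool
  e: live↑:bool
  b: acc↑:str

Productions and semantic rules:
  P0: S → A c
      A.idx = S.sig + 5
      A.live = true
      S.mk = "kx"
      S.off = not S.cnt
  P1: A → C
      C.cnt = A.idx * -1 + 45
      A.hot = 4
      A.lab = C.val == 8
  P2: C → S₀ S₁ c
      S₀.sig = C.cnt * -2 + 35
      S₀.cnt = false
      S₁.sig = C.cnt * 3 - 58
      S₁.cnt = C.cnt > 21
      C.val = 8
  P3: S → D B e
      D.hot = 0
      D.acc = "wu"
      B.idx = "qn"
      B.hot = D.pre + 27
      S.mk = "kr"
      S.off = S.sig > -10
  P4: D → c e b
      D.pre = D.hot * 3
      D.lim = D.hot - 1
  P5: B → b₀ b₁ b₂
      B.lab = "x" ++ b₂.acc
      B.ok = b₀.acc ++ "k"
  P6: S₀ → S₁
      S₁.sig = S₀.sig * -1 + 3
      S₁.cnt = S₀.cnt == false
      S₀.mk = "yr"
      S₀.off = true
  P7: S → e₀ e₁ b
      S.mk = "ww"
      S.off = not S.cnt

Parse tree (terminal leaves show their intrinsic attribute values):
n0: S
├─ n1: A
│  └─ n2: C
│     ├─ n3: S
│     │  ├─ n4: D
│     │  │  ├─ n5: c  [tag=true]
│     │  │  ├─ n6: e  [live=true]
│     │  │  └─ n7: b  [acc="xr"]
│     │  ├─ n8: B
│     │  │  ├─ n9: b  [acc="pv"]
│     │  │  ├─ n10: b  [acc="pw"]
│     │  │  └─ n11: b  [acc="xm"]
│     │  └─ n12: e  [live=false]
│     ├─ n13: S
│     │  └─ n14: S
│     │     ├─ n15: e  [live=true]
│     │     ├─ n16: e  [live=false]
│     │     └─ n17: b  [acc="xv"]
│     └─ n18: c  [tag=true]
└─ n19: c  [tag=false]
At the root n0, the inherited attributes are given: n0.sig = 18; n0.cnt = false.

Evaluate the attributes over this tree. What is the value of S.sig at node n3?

1. n0.sig = 18  [given at root]
2. n0.cnt = false  [given at root]
3. n1.idx = 23  [S.sig + 5]
4. n1.live = true  [true]
5. n2.cnt = 22  [A.idx * -1 + 45]
6. n3.sig = -9  [C.cnt * -2 + 35]
7. n3.cnt = false  [false]
8. n4.hot = 0  [0]
9. n4.acc = "wu"  ["wu"]
10. n5.tag = true  [terminal]
11. n6.live = true  [terminal]
12. n7.acc = "xr"  [terminal]
13. n4.pre = 0  [D.hot * 3]
14. n4.lim = -1  [D.hot - 1]
15. n8.idx = "qn"  ["qn"]
16. n8.hot = 27  [D.pre + 27]
17. n9.acc = "pv"  [terminal]
18. n10.acc = "pw"  [terminal]
19. n11.acc = "xm"  [terminal]
20. n8.lab = "xxm"  ["x" ++ b₂.acc]
21. n8.ok = "pvk"  [b₀.acc ++ "k"]
22. n12.live = false  [terminal]
23. n3.mk = "kr"  ["kr"]
24. n3.off = true  [S.sig > -10]
25. n13.sig = 8  [C.cnt * 3 - 58]
26. n13.cnt = true  [C.cnt > 21]
27. n14.sig = -5  [S₀.sig * -1 + 3]
28. n14.cnt = false  [S₀.cnt == false]
29. n15.live = true  [terminal]
30. n16.live = false  [terminal]
31. n17.acc = "xv"  [terminal]
32. n14.mk = "ww"  ["ww"]
33. n14.off = true  [not S.cnt]
34. n13.mk = "yr"  ["yr"]
35. n13.off = true  [true]
36. n18.tag = true  [terminal]
37. n2.val = 8  [8]
38. n1.hot = 4  [4]
39. n1.lab = true  [C.val == 8]
40. n19.tag = false  [terminal]
41. n0.mk = "kx"  ["kx"]
42. n0.off = true  [not S.cnt]

-9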